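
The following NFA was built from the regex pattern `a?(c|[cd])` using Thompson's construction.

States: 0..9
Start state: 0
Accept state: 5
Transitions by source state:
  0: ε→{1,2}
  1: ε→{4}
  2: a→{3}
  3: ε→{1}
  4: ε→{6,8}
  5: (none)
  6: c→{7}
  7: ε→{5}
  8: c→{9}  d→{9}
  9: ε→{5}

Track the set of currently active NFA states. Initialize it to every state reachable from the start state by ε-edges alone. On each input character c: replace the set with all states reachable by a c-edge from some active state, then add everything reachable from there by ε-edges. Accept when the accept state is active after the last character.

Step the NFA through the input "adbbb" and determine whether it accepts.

Answer: REJECT

Derivation:
initial (ε-close {0}): {0,1,2,4,6,8}
'a' @ 1: {1,3,4,6,8}
'd' @ 2: {5,9}  ✓accept
'b' @ 3: {}  — state set empty
rest 'bb' ignored (set empty)
final: {}; accept 5 not in set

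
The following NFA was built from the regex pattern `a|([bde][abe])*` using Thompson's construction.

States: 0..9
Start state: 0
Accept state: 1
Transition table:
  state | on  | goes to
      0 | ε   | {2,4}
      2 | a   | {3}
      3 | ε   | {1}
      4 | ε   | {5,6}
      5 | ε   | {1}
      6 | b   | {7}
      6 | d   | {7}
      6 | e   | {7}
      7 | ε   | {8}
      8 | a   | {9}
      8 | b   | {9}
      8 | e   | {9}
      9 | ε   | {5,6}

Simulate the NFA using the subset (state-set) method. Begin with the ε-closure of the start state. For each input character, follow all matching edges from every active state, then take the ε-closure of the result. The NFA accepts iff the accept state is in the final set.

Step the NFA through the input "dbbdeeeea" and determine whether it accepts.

S₀ = ε-closure({0}) = {0,1,2,4,5,6}
'd' @ 1: {7,8}
'b' @ 2: {1,5,6,9}  [accepting]
'b' @ 3: {7,8}
'd' @ 4: {}  — state set empty
rest 'eeeea' ignored (set empty)
final: {}; accept 1 not in set

Answer: REJECT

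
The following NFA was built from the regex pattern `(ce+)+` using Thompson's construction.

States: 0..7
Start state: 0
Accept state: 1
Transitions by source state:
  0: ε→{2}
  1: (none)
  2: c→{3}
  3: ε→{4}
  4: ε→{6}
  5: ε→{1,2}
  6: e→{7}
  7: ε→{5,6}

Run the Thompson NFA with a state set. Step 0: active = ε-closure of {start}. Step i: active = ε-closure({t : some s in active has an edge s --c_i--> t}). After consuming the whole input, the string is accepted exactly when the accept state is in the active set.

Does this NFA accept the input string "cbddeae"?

start: ε-closure({0}) = {0,2}
'c' @ 1: {3,4,6}
'b' @ 2: {}  — state set empty
rest 'ddeae' ignored (set empty)
end set {} — state 1 not in

Answer: REJECT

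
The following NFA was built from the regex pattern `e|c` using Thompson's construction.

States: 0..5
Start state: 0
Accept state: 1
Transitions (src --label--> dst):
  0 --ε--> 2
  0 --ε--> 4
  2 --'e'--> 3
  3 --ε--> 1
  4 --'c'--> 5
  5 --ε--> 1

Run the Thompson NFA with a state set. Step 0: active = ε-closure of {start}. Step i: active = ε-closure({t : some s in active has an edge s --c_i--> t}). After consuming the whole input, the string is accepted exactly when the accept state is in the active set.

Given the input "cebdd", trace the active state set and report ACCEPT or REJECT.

start: ε-closure({0}) = {0,2,4}
'c' @ 1: {1,5}  [accepting]
'e' @ 2: {}  — dead — no transitions
rest 'bdd' ignored (set empty)
final: {}; accept 1 not in set

Answer: REJECT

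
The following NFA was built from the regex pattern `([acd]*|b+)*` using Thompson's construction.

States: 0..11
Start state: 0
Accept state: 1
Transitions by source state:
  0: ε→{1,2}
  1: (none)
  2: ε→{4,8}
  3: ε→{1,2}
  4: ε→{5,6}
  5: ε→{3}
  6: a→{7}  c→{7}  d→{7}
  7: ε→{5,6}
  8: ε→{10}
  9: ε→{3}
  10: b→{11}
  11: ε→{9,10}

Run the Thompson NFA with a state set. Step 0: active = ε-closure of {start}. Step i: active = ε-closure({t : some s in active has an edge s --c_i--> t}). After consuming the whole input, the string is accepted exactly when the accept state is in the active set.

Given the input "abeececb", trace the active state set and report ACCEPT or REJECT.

Answer: REJECT

Derivation:
initial (ε-close {0}): {0,1,2,3,4,5,6,8,10}
'a' @ 1: {1,2,3,4,5,6,7,8,10}  (accept∈set)
'b' @ 2: {1,2,3,4,5,6,8,9,10,11}  (accept∈set)
'e' @ 3: {}  — state set empty
rest 'ececb' ignored (set empty)
final: {}; accept 1 not in set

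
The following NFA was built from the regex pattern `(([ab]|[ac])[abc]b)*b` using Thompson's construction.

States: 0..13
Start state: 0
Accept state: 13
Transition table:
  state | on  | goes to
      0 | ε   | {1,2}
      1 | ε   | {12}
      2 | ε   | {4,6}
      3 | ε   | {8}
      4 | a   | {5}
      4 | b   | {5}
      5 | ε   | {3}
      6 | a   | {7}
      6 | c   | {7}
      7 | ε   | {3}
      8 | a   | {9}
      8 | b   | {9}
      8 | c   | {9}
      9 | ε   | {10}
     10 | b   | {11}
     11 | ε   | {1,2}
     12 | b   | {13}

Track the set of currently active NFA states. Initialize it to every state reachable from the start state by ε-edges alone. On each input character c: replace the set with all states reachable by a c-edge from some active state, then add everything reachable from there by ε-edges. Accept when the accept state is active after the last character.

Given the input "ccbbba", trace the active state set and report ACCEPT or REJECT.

Answer: REJECT

Derivation:
initial (ε-close {0}): {0,1,2,4,6,12}
'c' @ 1: {3,7,8}
'c' @ 2: {9,10}
'b' @ 3: {1,2,4,6,11,12}
'b' @ 4: {3,5,8,13}  (accept∈set)
'b' @ 5: {9,10}
'a' @ 6: {}  — dead — no transitions
final: {}; accept 13 not in set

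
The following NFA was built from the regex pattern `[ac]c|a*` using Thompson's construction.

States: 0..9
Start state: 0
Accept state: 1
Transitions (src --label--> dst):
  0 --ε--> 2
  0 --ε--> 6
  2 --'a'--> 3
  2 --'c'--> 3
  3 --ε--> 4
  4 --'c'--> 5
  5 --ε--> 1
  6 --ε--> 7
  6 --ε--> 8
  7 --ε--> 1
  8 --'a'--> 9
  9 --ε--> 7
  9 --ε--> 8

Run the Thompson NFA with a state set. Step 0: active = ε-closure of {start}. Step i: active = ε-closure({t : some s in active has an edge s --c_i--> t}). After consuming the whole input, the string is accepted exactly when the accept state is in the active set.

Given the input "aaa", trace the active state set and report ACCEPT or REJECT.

start: ε-closure({0}) = {0,1,2,6,7,8}
'a' @ 1: {1,3,4,7,8,9}  (accept∈set)
'a' @ 2: {1,7,8,9}  (accept∈set)
'a' @ 3: {1,7,8,9}  (accept∈set)
after full input: {1,7,8,9}  (accept=1 in)

Answer: ACCEPT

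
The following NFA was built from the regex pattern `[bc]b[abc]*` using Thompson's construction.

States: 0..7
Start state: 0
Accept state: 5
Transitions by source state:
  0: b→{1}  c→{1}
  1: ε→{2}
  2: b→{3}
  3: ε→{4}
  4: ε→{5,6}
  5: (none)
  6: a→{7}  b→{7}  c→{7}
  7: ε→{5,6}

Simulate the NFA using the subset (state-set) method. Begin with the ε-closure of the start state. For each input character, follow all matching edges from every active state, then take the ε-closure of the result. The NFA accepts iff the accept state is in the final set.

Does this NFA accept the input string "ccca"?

initial (ε-close {0}): {0}
'c' @ 1: {1,2}
'c' @ 2: {}  — dead — no transitions
rest 'ca' ignored (set empty)
end set {} — state 5 not in

Answer: REJECT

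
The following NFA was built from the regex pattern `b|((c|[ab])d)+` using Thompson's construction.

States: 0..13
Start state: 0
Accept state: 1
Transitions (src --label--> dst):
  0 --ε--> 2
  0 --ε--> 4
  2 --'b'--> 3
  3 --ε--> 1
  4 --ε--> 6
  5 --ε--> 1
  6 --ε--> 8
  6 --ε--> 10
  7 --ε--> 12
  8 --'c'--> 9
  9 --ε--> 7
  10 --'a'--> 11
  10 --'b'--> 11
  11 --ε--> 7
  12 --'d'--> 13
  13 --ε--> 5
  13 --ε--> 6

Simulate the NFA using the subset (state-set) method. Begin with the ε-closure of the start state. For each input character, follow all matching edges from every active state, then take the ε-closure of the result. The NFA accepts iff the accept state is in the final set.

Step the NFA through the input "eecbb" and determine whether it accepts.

Answer: REJECT

Steps:
S₀ = ε-closure({0}) = {0,2,4,6,8,10}
'e' @ 1: {}  — state set empty
rest 'ecbb' ignored (set empty)
end set {} — state 1 not in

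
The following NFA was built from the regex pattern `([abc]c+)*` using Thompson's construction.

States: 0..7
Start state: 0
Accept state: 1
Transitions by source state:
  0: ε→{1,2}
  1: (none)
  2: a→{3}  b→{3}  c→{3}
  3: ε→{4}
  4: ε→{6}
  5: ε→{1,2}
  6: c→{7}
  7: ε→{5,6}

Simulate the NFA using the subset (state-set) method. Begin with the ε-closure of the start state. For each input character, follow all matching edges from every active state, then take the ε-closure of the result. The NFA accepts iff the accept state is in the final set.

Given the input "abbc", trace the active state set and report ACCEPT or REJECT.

Answer: REJECT

Derivation:
start: ε-closure({0}) = {0,1,2}
'a' @ 1: {3,4,6}
'b' @ 2: {}  — state set empty
rest 'bc' ignored (set empty)
after full input: {}  (accept=1 not in)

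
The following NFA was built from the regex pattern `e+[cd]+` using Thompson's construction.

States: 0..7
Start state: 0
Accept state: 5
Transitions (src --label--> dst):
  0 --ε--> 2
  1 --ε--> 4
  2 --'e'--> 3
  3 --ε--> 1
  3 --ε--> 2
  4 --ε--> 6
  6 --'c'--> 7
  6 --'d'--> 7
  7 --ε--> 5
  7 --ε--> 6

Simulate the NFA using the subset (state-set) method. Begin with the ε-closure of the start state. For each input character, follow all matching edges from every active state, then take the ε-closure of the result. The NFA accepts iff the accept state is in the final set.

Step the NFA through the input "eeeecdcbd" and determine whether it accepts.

initial (ε-close {0}): {0,2}
'e' @ 1: {1,2,3,4,6}
'e' @ 2: {1,2,3,4,6}
'e' @ 3: {1,2,3,4,6}
'e' @ 4: {1,2,3,4,6}
'c' @ 5: {5,6,7}  (accept∈set)
'd' @ 6: {5,6,7}  (accept∈set)
'c' @ 7: {5,6,7}  (accept∈set)
'b' @ 8: {}  — no active states
rest 'd' ignored (set empty)
end set {} — state 5 not in

Answer: REJECT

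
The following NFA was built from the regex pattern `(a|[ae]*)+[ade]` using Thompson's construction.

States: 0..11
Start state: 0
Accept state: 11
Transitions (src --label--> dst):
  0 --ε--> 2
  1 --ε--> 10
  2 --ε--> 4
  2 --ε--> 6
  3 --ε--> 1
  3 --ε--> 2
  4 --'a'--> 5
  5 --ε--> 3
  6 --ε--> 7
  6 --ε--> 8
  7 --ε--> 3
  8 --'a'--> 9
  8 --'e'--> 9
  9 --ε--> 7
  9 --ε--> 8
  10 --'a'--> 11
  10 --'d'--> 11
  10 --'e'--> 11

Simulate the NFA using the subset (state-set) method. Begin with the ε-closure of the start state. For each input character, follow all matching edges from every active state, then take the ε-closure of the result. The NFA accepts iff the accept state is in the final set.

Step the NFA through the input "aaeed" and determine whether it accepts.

Answer: ACCEPT

Steps:
start: ε-closure({0}) = {0,1,2,3,4,6,7,8,10}
'a' @ 1: {1,2,3,4,5,6,7,8,9,10,11}  (accept∈set)
'a' @ 2: {1,2,3,4,5,6,7,8,9,10,11}  (accept∈set)
'e' @ 3: {1,2,3,4,6,7,8,9,10,11}  (accept∈set)
'e' @ 4: {1,2,3,4,6,7,8,9,10,11}  (accept∈set)
'd' @ 5: {11}  (accept∈set)
end set {11} — state 11 in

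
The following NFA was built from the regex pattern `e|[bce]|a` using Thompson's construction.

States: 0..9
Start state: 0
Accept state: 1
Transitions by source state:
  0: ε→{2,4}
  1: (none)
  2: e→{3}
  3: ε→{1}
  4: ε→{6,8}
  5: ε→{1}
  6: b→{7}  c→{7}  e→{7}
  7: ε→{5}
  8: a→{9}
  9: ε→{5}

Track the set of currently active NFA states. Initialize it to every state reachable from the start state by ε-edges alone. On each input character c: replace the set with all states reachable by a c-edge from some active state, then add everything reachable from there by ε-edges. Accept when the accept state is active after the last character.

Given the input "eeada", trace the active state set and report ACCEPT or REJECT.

start: ε-closure({0}) = {0,2,4,6,8}
'e' @ 1: {1,3,5,7}  [accepting]
'e' @ 2: {}  — state set empty
rest 'ada' ignored (set empty)
final: {}; accept 1 not in set

Answer: REJECT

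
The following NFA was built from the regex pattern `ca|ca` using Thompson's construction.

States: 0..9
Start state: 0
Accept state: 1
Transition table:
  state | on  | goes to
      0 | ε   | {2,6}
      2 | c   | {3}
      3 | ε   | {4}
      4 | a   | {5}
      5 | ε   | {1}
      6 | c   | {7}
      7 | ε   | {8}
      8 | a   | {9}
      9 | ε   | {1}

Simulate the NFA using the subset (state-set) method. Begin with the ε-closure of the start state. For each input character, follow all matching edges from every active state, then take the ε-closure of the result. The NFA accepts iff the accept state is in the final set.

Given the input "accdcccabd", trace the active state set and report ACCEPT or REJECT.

initial (ε-close {0}): {0,2,6}
'a' @ 1: {}  — dead — no transitions
rest 'ccdcccabd' ignored (set empty)
final: {}; accept 1 not in set

Answer: REJECT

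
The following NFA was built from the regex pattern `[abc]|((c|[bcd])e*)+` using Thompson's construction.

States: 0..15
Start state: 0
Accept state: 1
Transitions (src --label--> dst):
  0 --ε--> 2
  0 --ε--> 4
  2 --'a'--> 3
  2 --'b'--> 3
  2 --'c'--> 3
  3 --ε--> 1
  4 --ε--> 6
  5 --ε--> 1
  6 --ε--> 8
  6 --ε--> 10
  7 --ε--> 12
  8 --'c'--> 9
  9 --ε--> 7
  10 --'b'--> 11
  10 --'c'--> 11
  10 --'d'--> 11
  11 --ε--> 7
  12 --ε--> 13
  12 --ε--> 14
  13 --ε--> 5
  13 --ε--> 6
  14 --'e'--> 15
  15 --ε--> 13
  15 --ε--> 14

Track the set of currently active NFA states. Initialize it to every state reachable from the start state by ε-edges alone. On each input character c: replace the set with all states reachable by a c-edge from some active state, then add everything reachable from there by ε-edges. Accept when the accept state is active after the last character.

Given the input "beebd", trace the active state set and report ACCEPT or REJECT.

start: ε-closure({0}) = {0,2,4,6,8,10}
'b' @ 1: {1,3,5,6,7,8,10,11,12,13,14}  [accepting]
'e' @ 2: {1,5,6,8,10,13,14,15}  [accepting]
'e' @ 3: {1,5,6,8,10,13,14,15}  [accepting]
'b' @ 4: {1,5,6,7,8,10,11,12,13,14}  [accepting]
'd' @ 5: {1,5,6,7,8,10,11,12,13,14}  [accepting]
after full input: {1,5,6,7,8,10,11,12,13,14}  (accept=1 in)

Answer: ACCEPT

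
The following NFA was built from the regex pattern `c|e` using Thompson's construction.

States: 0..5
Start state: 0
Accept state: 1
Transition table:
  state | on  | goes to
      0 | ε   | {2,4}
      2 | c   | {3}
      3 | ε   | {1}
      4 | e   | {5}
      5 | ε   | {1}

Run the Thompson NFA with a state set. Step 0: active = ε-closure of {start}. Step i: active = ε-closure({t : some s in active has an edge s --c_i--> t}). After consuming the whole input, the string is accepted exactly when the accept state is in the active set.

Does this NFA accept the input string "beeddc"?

initial (ε-close {0}): {0,2,4}
'b' @ 1: {}  — no active states
rest 'eeddc' ignored (set empty)
after full input: {}  (accept=1 not in)

Answer: REJECT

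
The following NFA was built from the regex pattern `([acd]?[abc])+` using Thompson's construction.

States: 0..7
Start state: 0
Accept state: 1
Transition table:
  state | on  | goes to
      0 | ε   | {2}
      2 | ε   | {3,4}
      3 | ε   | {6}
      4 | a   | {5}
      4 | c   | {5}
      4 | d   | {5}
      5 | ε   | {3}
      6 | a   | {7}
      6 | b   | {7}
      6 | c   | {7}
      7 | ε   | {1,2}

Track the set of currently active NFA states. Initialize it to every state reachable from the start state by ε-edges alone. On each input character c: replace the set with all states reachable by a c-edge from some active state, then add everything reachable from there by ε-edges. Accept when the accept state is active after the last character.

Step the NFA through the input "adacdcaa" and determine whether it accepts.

Answer: ACCEPT

Derivation:
S₀ = ε-closure({0}) = {0,2,3,4,6}
'a' @ 1: {1,2,3,4,5,6,7}  ✓accept
'd' @ 2: {3,5,6}
'a' @ 3: {1,2,3,4,6,7}  ✓accept
'c' @ 4: {1,2,3,4,5,6,7}  ✓accept
'd' @ 5: {3,5,6}
'c' @ 6: {1,2,3,4,6,7}  ✓accept
'a' @ 7: {1,2,3,4,5,6,7}  ✓accept
'a' @ 8: {1,2,3,4,5,6,7}  ✓accept
final: {1,2,3,4,5,6,7}; accept 1 in set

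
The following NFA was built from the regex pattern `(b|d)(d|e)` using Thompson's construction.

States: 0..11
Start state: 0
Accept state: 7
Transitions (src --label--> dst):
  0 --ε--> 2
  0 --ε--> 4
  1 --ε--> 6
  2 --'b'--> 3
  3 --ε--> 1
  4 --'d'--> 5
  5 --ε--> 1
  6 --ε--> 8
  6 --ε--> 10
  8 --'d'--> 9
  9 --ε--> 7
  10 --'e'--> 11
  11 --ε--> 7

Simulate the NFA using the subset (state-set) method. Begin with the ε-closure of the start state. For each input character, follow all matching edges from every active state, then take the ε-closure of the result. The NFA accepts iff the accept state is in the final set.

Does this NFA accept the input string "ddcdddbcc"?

initial (ε-close {0}): {0,2,4}
'd' @ 1: {1,5,6,8,10}
'd' @ 2: {7,9}  (accept∈set)
'c' @ 3: {}  — dead — no transitions
rest 'dddbcc' ignored (set empty)
final: {}; accept 7 not in set

Answer: REJECT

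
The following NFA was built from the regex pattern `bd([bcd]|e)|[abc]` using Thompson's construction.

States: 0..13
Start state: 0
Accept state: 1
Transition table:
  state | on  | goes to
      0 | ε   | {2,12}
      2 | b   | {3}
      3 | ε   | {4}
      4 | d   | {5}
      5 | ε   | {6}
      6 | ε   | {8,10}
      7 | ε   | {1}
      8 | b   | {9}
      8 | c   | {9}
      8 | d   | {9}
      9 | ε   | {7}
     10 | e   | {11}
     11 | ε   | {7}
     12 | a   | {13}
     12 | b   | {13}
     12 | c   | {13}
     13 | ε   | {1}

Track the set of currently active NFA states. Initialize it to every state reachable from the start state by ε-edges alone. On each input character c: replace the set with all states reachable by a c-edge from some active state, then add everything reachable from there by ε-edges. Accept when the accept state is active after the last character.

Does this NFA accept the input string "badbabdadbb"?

S₀ = ε-closure({0}) = {0,2,12}
'b' @ 1: {1,3,4,13}  [accepting]
'a' @ 2: {}  — dead — no transitions
rest 'dbabdadbb' ignored (set empty)
final: {}; accept 1 not in set

Answer: REJECT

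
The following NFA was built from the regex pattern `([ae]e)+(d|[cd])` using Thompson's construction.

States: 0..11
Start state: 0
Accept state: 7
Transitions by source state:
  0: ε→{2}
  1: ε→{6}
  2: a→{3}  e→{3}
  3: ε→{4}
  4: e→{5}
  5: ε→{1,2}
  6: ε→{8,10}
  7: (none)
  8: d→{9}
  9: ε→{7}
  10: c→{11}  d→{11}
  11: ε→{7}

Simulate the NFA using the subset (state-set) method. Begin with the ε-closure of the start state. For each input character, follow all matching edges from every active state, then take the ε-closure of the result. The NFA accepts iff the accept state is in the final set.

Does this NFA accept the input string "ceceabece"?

initial (ε-close {0}): {0,2}
'c' @ 1: {}  — state set empty
rest 'eceabece' ignored (set empty)
after full input: {}  (accept=7 not in)

Answer: REJECT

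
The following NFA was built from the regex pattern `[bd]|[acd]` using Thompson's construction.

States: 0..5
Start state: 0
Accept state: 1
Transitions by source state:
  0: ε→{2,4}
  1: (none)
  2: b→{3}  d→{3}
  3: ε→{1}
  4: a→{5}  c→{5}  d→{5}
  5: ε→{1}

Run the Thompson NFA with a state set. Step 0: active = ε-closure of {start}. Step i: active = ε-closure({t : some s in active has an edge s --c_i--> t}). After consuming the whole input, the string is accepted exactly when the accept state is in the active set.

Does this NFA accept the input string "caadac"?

S₀ = ε-closure({0}) = {0,2,4}
'c' @ 1: {1,5}  ✓accept
'a' @ 2: {}  — dead — no transitions
rest 'adac' ignored (set empty)
after full input: {}  (accept=1 not in)

Answer: REJECT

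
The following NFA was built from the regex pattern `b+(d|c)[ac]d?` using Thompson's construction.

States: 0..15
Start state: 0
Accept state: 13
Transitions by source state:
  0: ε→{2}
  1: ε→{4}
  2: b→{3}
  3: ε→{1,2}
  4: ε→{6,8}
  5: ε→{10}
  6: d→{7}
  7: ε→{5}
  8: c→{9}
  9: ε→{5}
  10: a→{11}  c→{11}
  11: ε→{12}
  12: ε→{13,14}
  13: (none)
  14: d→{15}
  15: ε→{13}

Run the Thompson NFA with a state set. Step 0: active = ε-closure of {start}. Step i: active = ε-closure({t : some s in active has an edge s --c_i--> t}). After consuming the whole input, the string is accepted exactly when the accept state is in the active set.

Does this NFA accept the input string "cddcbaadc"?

initial (ε-close {0}): {0,2}
'c' @ 1: {}  — no active states
rest 'ddcbaadc' ignored (set empty)
end set {} — state 13 not in

Answer: REJECT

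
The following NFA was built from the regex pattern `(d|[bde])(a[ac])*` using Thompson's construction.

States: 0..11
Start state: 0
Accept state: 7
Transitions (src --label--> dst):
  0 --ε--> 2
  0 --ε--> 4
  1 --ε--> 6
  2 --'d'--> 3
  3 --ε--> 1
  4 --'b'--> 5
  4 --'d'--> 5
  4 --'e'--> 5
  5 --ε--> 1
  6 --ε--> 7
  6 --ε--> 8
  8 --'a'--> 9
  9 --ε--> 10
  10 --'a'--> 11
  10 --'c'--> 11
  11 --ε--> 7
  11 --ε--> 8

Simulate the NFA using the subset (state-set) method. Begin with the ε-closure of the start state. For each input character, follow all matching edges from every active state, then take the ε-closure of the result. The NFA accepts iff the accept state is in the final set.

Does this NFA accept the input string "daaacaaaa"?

initial (ε-close {0}): {0,2,4}
'd' @ 1: {1,3,5,6,7,8}  [accepting]
'a' @ 2: {9,10}
'a' @ 3: {7,8,11}  [accepting]
'a' @ 4: {9,10}
'c' @ 5: {7,8,11}  [accepting]
'a' @ 6: {9,10}
'a' @ 7: {7,8,11}  [accepting]
'a' @ 8: {9,10}
'a' @ 9: {7,8,11}  [accepting]
final: {7,8,11}; accept 7 in set

Answer: ACCEPT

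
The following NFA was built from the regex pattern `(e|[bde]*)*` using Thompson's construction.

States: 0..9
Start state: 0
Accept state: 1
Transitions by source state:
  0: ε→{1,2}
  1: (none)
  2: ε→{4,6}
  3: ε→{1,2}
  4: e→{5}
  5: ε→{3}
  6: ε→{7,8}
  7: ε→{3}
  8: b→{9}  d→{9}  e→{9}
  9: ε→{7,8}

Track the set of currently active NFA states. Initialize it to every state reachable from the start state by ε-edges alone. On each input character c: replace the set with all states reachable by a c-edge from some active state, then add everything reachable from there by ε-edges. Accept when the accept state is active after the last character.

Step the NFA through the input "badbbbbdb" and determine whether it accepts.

Answer: REJECT

Steps:
initial (ε-close {0}): {0,1,2,3,4,6,7,8}
'b' @ 1: {1,2,3,4,6,7,8,9}  ✓accept
'a' @ 2: {}  — no active states
rest 'dbbbbdb' ignored (set empty)
end set {} — state 1 not in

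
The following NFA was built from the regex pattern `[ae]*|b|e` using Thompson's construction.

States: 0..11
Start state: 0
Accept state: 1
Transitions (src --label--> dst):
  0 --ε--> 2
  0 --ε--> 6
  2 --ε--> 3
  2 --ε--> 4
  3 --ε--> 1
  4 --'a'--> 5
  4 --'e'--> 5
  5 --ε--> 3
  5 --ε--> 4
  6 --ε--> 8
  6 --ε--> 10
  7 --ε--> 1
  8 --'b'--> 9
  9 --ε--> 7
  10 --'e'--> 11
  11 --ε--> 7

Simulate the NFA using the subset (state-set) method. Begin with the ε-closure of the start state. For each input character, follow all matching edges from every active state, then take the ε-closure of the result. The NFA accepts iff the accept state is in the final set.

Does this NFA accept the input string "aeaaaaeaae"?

Answer: ACCEPT

Trace:
start: ε-closure({0}) = {0,1,2,3,4,6,8,10}
'a' @ 1: {1,3,4,5}  [accepting]
'e' @ 2: {1,3,4,5}  [accepting]
'a' @ 3: {1,3,4,5}  [accepting]
'a' @ 4: {1,3,4,5}  [accepting]
'a' @ 5: {1,3,4,5}  [accepting]
'a' @ 6: {1,3,4,5}  [accepting]
'e' @ 7: {1,3,4,5}  [accepting]
'a' @ 8: {1,3,4,5}  [accepting]
'a' @ 9: {1,3,4,5}  [accepting]
'e' @ 10: {1,3,4,5}  [accepting]
after full input: {1,3,4,5}  (accept=1 in)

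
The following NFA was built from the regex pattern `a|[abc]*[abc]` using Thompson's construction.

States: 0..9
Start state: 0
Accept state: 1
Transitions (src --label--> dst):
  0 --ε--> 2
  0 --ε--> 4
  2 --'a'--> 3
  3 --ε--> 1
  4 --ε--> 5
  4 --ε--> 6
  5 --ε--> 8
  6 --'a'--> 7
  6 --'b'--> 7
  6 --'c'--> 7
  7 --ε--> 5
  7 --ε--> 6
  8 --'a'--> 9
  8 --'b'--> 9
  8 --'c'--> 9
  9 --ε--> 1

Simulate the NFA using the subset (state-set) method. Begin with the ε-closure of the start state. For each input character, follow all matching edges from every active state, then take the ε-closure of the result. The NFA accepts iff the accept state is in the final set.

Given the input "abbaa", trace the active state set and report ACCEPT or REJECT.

start: ε-closure({0}) = {0,2,4,5,6,8}
'a' @ 1: {1,3,5,6,7,8,9}  ✓accept
'b' @ 2: {1,5,6,7,8,9}  ✓accept
'b' @ 3: {1,5,6,7,8,9}  ✓accept
'a' @ 4: {1,5,6,7,8,9}  ✓accept
'a' @ 5: {1,5,6,7,8,9}  ✓accept
end set {1,5,6,7,8,9} — state 1 in

Answer: ACCEPT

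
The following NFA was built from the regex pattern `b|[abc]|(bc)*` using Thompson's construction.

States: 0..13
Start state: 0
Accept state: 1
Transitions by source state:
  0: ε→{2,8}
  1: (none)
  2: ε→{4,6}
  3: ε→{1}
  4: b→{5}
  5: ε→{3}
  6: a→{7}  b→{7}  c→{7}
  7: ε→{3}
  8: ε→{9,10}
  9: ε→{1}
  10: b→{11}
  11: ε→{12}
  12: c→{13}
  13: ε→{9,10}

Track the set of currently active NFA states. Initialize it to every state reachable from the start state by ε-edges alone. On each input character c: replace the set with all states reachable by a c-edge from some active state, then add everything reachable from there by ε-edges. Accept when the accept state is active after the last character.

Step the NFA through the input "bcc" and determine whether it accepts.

Answer: REJECT

Trace:
initial (ε-close {0}): {0,1,2,4,6,8,9,10}
'b' @ 1: {1,3,5,7,11,12}  ✓accept
'c' @ 2: {1,9,10,13}  ✓accept
'c' @ 3: {}  — dead — no transitions
end set {} — state 1 not in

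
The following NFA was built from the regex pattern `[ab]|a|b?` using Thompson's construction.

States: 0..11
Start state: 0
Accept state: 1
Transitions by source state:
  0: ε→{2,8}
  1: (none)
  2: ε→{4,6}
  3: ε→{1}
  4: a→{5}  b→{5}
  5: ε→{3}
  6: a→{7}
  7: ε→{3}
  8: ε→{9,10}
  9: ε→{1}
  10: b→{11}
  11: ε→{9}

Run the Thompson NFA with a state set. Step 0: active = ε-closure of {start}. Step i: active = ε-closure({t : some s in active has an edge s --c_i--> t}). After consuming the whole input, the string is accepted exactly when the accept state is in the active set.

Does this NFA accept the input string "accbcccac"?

initial (ε-close {0}): {0,1,2,4,6,8,9,10}
'a' @ 1: {1,3,5,7}  ✓accept
'c' @ 2: {}  — dead — no transitions
rest 'cbcccac' ignored (set empty)
final: {}; accept 1 not in set

Answer: REJECT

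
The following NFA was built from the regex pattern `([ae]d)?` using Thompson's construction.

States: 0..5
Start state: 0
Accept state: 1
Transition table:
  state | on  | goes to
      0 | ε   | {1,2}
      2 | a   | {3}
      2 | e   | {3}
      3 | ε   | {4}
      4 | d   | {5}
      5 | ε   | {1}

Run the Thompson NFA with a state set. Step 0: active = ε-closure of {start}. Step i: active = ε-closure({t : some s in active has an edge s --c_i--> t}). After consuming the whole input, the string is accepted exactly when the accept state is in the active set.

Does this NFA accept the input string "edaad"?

S₀ = ε-closure({0}) = {0,1,2}
'e' @ 1: {3,4}
'd' @ 2: {1,5}  [accepting]
'a' @ 3: {}  — state set empty
rest 'ad' ignored (set empty)
after full input: {}  (accept=1 not in)

Answer: REJECT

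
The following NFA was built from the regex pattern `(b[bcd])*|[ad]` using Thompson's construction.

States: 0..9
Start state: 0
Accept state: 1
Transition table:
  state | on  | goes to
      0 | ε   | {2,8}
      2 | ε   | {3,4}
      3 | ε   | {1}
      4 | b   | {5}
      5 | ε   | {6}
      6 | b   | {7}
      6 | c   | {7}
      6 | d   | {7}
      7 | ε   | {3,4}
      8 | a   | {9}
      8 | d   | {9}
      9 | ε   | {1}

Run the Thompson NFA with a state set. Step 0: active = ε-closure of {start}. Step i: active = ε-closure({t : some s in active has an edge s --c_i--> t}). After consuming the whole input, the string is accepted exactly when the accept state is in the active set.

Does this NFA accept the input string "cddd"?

initial (ε-close {0}): {0,1,2,3,4,8}
'c' @ 1: {}  — dead — no transitions
rest 'ddd' ignored (set empty)
end set {} — state 1 not in

Answer: REJECT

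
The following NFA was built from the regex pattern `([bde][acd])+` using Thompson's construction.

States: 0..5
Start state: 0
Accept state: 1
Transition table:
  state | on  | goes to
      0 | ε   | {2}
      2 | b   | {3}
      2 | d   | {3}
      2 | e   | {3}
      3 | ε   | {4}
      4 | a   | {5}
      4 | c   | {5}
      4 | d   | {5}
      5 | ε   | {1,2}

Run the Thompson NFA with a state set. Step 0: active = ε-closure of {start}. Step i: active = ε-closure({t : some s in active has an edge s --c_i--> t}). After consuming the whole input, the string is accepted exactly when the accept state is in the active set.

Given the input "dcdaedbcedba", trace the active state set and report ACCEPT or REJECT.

initial (ε-close {0}): {0,2}
'd' @ 1: {3,4}
'c' @ 2: {1,2,5}  (accept∈set)
'd' @ 3: {3,4}
'a' @ 4: {1,2,5}  (accept∈set)
'e' @ 5: {3,4}
'd' @ 6: {1,2,5}  (accept∈set)
'b' @ 7: {3,4}
'c' @ 8: {1,2,5}  (accept∈set)
'e' @ 9: {3,4}
'd' @ 10: {1,2,5}  (accept∈set)
'b' @ 11: {3,4}
'a' @ 12: {1,2,5}  (accept∈set)
final: {1,2,5}; accept 1 in set

Answer: ACCEPT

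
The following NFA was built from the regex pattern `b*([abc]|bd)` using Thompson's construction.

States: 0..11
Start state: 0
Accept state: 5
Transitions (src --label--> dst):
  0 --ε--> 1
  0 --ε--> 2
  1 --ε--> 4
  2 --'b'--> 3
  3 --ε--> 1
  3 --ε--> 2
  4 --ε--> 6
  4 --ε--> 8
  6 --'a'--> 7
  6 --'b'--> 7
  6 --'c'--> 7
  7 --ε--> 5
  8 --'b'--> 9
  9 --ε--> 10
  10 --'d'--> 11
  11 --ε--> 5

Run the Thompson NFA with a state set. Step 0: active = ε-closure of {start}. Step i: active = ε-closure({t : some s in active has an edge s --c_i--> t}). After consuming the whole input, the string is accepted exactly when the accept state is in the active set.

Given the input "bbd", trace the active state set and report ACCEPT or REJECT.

Answer: ACCEPT

Derivation:
initial (ε-close {0}): {0,1,2,4,6,8}
'b' @ 1: {1,2,3,4,5,6,7,8,9,10}  (accept∈set)
'b' @ 2: {1,2,3,4,5,6,7,8,9,10}  (accept∈set)
'd' @ 3: {5,11}  (accept∈set)
after full input: {5,11}  (accept=5 in)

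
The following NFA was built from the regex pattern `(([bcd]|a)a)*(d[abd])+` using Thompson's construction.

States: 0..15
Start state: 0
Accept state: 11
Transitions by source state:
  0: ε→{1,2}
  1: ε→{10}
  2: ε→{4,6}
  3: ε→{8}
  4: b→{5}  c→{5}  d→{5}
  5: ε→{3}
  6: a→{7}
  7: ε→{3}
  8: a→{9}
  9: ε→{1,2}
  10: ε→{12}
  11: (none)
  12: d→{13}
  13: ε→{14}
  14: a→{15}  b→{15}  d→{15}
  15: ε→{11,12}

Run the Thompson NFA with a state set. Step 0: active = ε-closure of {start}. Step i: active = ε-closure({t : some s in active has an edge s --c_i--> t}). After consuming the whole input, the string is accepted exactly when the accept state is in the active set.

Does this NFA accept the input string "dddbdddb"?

Answer: ACCEPT

Derivation:
S₀ = ε-closure({0}) = {0,1,2,4,6,10,12}
'd' @ 1: {3,5,8,13,14}
'd' @ 2: {11,12,15}  ✓accept
'd' @ 3: {13,14}
'b' @ 4: {11,12,15}  ✓accept
'd' @ 5: {13,14}
'd' @ 6: {11,12,15}  ✓accept
'd' @ 7: {13,14}
'b' @ 8: {11,12,15}  ✓accept
after full input: {11,12,15}  (accept=11 in)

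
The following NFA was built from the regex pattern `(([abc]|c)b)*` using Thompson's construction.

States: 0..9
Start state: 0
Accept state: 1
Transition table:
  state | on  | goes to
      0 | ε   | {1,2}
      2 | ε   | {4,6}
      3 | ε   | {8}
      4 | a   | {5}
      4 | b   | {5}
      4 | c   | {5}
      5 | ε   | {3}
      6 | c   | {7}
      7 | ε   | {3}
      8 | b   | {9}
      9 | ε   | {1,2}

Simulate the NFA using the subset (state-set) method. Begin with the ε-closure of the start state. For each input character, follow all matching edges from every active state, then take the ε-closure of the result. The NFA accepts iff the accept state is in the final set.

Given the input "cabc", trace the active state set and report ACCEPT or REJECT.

initial (ε-close {0}): {0,1,2,4,6}
'c' @ 1: {3,5,7,8}
'a' @ 2: {}  — state set empty
rest 'bc' ignored (set empty)
after full input: {}  (accept=1 not in)

Answer: REJECT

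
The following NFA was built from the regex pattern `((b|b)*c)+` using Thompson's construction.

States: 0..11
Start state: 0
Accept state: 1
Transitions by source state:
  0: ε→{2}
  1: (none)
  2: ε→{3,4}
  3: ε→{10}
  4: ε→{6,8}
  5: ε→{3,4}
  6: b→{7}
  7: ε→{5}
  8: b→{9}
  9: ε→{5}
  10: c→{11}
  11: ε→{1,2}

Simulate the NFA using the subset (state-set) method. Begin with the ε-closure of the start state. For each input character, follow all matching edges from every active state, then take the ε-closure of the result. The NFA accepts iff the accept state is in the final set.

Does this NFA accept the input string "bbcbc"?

Answer: ACCEPT

Steps:
initial (ε-close {0}): {0,2,3,4,6,8,10}
'b' @ 1: {3,4,5,6,7,8,9,10}
'b' @ 2: {3,4,5,6,7,8,9,10}
'c' @ 3: {1,2,3,4,6,8,10,11}  ✓accept
'b' @ 4: {3,4,5,6,7,8,9,10}
'c' @ 5: {1,2,3,4,6,8,10,11}  ✓accept
final: {1,2,3,4,6,8,10,11}; accept 1 in set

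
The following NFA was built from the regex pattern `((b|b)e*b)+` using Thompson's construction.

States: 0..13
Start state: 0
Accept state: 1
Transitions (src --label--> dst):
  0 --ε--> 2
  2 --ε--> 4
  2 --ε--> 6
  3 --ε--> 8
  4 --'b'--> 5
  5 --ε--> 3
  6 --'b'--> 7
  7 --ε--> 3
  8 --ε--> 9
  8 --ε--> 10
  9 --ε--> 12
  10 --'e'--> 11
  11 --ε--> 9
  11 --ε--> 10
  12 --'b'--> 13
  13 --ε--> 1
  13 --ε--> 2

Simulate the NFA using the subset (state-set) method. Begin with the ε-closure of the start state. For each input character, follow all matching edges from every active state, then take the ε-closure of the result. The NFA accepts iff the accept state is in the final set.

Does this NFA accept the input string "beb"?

start: ε-closure({0}) = {0,2,4,6}
'b' @ 1: {3,5,7,8,9,10,12}
'e' @ 2: {9,10,11,12}
'b' @ 3: {1,2,4,6,13}  (accept∈set)
after full input: {1,2,4,6,13}  (accept=1 in)

Answer: ACCEPT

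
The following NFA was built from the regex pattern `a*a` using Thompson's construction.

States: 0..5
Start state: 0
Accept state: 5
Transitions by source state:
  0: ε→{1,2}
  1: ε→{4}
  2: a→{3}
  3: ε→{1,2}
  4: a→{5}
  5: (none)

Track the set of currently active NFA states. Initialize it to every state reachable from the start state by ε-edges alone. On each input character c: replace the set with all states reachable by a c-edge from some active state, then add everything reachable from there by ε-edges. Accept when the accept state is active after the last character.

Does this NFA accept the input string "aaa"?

Answer: ACCEPT

Derivation:
initial (ε-close {0}): {0,1,2,4}
'a' @ 1: {1,2,3,4,5}  [accepting]
'a' @ 2: {1,2,3,4,5}  [accepting]
'a' @ 3: {1,2,3,4,5}  [accepting]
end set {1,2,3,4,5} — state 5 in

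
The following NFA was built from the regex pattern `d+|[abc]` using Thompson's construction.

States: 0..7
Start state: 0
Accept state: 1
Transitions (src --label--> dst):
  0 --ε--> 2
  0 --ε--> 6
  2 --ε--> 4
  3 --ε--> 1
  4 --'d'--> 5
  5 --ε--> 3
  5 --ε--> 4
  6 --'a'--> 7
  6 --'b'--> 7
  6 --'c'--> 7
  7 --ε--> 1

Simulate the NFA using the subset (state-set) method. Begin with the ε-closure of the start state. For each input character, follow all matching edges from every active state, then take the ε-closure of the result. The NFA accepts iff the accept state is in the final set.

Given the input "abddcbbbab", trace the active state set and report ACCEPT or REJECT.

Answer: REJECT

Derivation:
S₀ = ε-closure({0}) = {0,2,4,6}
'a' @ 1: {1,7}  ✓accept
'b' @ 2: {}  — state set empty
rest 'ddcbbbab' ignored (set empty)
final: {}; accept 1 not in set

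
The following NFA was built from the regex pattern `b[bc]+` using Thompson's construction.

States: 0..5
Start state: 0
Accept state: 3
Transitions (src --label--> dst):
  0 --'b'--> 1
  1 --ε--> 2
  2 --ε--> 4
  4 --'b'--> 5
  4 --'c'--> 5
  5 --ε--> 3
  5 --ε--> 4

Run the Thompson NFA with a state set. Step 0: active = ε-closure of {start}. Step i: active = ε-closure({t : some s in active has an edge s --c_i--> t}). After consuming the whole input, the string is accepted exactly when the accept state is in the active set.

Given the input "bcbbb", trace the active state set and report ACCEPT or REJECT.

Answer: ACCEPT

Steps:
S₀ = ε-closure({0}) = {0}
'b' @ 1: {1,2,4}
'c' @ 2: {3,4,5}  ✓accept
'b' @ 3: {3,4,5}  ✓accept
'b' @ 4: {3,4,5}  ✓accept
'b' @ 5: {3,4,5}  ✓accept
final: {3,4,5}; accept 3 in set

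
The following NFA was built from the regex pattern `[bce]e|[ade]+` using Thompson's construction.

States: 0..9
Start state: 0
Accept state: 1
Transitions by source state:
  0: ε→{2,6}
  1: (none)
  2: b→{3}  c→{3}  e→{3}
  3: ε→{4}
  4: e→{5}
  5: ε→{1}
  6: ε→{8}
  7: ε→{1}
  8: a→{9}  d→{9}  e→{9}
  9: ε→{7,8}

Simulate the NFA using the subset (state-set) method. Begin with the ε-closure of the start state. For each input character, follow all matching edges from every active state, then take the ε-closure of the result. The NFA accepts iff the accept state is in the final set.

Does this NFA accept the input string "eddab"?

Answer: REJECT

Trace:
initial (ε-close {0}): {0,2,6,8}
'e' @ 1: {1,3,4,7,8,9}  (accept∈set)
'd' @ 2: {1,7,8,9}  (accept∈set)
'd' @ 3: {1,7,8,9}  (accept∈set)
'a' @ 4: {1,7,8,9}  (accept∈set)
'b' @ 5: {}  — state set empty
after full input: {}  (accept=1 not in)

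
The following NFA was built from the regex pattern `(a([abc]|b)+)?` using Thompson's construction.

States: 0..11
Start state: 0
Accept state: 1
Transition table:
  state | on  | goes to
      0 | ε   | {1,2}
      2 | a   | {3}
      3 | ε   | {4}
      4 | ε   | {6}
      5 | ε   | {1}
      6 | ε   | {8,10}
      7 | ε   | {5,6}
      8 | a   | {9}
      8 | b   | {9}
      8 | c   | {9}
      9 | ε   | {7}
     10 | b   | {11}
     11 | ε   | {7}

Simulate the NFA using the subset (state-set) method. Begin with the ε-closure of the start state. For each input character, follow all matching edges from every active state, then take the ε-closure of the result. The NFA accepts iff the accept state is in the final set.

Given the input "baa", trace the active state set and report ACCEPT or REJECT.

Answer: REJECT

Trace:
initial (ε-close {0}): {0,1,2}
'b' @ 1: {}  — state set empty
rest 'aa' ignored (set empty)
after full input: {}  (accept=1 not in)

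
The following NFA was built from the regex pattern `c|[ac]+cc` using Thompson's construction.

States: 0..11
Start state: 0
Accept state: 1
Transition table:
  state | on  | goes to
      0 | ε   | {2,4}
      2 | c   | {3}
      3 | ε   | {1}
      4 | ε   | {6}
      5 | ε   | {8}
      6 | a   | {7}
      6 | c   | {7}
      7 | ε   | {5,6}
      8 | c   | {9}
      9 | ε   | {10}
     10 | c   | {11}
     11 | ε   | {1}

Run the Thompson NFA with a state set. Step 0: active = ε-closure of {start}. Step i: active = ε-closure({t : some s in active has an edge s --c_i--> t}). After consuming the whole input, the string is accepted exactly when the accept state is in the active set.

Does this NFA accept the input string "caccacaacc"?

Answer: ACCEPT

Steps:
initial (ε-close {0}): {0,2,4,6}
'c' @ 1: {1,3,5,6,7,8}  (accept∈set)
'a' @ 2: {5,6,7,8}
'c' @ 3: {5,6,7,8,9,10}
'c' @ 4: {1,5,6,7,8,9,10,11}  (accept∈set)
'a' @ 5: {5,6,7,8}
'c' @ 6: {5,6,7,8,9,10}
'a' @ 7: {5,6,7,8}
'a' @ 8: {5,6,7,8}
'c' @ 9: {5,6,7,8,9,10}
'c' @ 10: {1,5,6,7,8,9,10,11}  (accept∈set)
end set {1,5,6,7,8,9,10,11} — state 1 in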